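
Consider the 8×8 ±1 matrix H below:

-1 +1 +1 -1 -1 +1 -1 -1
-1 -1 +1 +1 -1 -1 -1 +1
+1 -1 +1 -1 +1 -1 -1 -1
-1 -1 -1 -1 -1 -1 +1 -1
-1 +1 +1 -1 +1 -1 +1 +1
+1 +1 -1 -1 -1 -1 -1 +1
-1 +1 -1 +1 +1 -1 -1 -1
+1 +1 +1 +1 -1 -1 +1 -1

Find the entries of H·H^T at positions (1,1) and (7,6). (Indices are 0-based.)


Row 1 of H: [-1, -1, 1, 1, -1, -1, -1, 1].
Row 6 of H: [-1, 1, -1, 1, 1, -1, -1, -1].
Row 7 of H: [1, 1, 1, 1, -1, -1, 1, -1].
(H·H^T)[1][1] = Σ_j H[1][j]·H[1][j] = (-1)² + (-1)² + (1)² + (1)² + (-1)² + (-1)² + (-1)² + (1)² = 1 + 1 + 1 + 1 + 1 + 1 + 1 + 1 = 8.
(H·H^T)[7][6] = Σ_j H[7][j]·H[6][j] = (1)·(-1) + (1)·(1) + (1)·(-1) + (1)·(1) + (-1)·(1) + (-1)·(-1) + (1)·(-1) + (-1)·(-1) = -1 + 1 + -1 + 1 + -1 + 1 + -1 + 1 = 0.
So rows 7 and 6 are orthogonal; the diagonal entry equals n = 8.

(1,1) entry = 8; (7,6) entry = 0.


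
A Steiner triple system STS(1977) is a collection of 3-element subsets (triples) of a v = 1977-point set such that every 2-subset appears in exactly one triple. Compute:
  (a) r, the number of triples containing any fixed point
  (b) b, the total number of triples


An STS(v) is a 2-(v, 3, 1) BIBD: block size k = 3, λ = 1.
Replication: r(k − 1) = λ(v − 1) ⇒ r·2 = 1977 − 1 = 1976 ⇒ r = 988.
Block count: b = v(v − 1)/6 = 1977·1976/6 = 3906552/6 = 651092.
(Check via bk = vr: 651092·3 = 1953276 = 1977·988 = 1953276 ✓.)

r = 988, b = 651092.


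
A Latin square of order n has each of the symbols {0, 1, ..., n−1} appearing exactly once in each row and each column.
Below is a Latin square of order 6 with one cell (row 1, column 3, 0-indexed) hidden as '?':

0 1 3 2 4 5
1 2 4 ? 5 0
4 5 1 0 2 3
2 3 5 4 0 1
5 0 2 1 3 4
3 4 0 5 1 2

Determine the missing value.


Row 1 contains symbols [0, 1, 2, 4, 5] — missing [3].
Column 3 contains symbols [0, 1, 2, 4, 5] — missing [3].
The missing symbol must appear in both missing sets; intersection = [3].
Therefore the hidden value is 3.

Missing value = 3.


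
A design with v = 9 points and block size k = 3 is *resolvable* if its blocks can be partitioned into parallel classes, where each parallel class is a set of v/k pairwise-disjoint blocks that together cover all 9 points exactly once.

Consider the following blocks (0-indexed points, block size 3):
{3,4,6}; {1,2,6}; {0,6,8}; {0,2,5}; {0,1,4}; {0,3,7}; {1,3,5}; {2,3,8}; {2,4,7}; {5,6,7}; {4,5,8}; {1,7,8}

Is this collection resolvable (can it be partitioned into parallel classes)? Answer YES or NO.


v = 9, block size k = 3, number of blocks = 12.
For resolvability, blocks must partition into parallel classes of size v/k = 3.
Total blocks must therefore be a multiple of 3: 12 = 3·4 + 0 ⇒ divisible ✓.
Greedy packing gives 4 candidate class(es). Each should be a full parallel class (size 3, covers all 9 points).
  Class 1 (3 blocks): {3,4,6}; {0,2,5}; {1,7,8}. Points covered: [0, 1, 2, 3, 4, 5, 6, 7, 8].
  Class 2 (3 blocks): {1,2,6}; {0,3,7}; {4,5,8}. Points covered: [0, 1, 2, 3, 4, 5, 6, 7, 8].
  Class 3 (3 blocks): {0,6,8}; {1,3,5}; {2,4,7}. Points covered: [0, 1, 2, 3, 4, 5, 6, 7, 8].
  Class 4 (3 blocks): {0,1,4}; {2,3,8}; {5,6,7}. Points covered: [0, 1, 2, 3, 4, 5, 6, 7, 8].
All classes full (size 3)? YES. All classes cover every point? YES.
Resolvable? YES.

YES


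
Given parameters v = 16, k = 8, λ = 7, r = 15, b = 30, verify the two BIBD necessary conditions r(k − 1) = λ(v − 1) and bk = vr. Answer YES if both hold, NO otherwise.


Condition (i): r(k − 1) = 15·7 = 105; λ(v − 1) = 7·15 = 105. Match? YES.
Condition (ii): bk = 30·8 = 240; vr = 16·15 = 240. Match? YES.
Both conditions hold? YES.

YES


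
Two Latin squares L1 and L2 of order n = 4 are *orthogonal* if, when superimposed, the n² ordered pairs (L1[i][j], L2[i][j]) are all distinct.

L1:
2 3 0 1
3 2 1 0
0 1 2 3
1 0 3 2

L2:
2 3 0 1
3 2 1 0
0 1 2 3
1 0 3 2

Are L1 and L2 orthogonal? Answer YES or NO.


Form the n² = 16 superimposed pairs (L1[i][j], L2[i][j]), row by row (rows and columns indexed from 0):
row 0: (2,2) (3,3) (0,0) (1,1)
row 1: (3,3) (2,2) (1,1) (0,0)
row 2: (0,0) (1,1) (2,2) (3,3)
row 3: (1,1) (0,0) (3,3) (2,2)
Orthogonality requires all 16 pairs distinct.
But the pair (3,3) repeats: cell (0,1) has L1 = 3, L2 = 3, and cell (1,0) has L1 = 3, L2 = 3.
A repeated pair means some other pair never occurs (only 4 distinct pairs out of 16), so the squares are not orthogonal.
Conclusion: NO.

NO


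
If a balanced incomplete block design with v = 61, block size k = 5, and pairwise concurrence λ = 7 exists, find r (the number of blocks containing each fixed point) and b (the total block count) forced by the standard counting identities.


Any 2-(v, k, λ) BIBD satisfies two necessary conditions:
  (i)  Each point sits in r blocks, and counting incidences through any fixed point gives r(k − 1) = λ(v − 1), so r = λ(v − 1)/(k − 1).
  (ii) Total incidences bk = vr, so b = vr/k.
Step 1: r = λ(v − 1)/(k − 1) = 7·(61 − 1)/(5 − 1) = 7·60/4 = 420/4 = 105.
Step 2: b = vr/k = 61·105/5 = 6405/5 = 1281.
Check integrality: r = 105 ∈ Z ✓, b = 1281 ∈ Z ✓.
(These identities are necessary conditions: they determine r and b for any design with these parameters, but do not by themselves prove that one exists.)

r = 105, b = 1281.


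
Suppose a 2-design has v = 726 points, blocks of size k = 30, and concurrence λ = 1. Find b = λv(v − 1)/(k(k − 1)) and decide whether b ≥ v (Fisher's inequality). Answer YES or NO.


b = λv(v − 1)/(k(k − 1)) = 1·726·725/(30·29) = 526350/870 = 605.
Compare with v = 726: b < v, so Fisher's inequality fails.

NO


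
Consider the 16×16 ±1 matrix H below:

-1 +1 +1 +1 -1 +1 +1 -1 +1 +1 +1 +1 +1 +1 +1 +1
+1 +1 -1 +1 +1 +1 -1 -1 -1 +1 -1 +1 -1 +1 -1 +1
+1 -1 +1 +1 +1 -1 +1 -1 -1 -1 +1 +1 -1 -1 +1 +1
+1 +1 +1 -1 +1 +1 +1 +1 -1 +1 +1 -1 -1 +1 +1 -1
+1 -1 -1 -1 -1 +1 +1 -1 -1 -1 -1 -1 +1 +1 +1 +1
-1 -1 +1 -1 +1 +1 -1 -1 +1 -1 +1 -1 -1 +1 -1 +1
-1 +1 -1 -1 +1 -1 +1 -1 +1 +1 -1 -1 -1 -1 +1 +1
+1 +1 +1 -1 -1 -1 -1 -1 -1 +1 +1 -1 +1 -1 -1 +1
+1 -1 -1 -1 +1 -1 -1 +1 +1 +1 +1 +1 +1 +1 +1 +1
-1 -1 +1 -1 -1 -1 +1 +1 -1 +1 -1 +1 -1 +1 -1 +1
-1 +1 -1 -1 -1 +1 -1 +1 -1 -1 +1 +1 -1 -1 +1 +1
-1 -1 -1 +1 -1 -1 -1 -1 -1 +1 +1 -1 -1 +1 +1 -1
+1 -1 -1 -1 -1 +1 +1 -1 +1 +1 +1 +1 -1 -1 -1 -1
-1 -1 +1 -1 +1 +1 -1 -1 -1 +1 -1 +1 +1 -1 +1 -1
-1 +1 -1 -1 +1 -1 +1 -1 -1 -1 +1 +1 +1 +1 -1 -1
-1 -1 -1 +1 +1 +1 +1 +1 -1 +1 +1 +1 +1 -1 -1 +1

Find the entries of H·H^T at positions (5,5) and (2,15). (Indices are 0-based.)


Row 2 of H: [1, -1, 1, 1, 1, -1, 1, -1, -1, -1, 1, 1, -1, -1, 1, 1].
Row 5 of H: [-1, -1, 1, -1, 1, 1, -1, -1, 1, -1, 1, -1, -1, 1, -1, 1].
Row 15 of H: [-1, -1, -1, 1, 1, 1, 1, 1, -1, 1, 1, 1, 1, -1, -1, 1].
(H·H^T)[5][5] = Σ_j H[5][j]·H[5][j] = (-1)² + (-1)² + (1)² + (-1)² + (1)² + (1)² + (-1)² + (-1)² + (1)² + (-1)² + (1)² + (-1)² + (-1)² + (1)² + (-1)² + (1)² = 1 + 1 + 1 + 1 + 1 + 1 + 1 + 1 + 1 + 1 + 1 + 1 + 1 + 1 + 1 + 1 = 16.
(H·H^T)[2][15] = Σ_j H[2][j]·H[15][j] = (1)·(-1) + (-1)·(-1) + (1)·(-1) + (1)·(1) + (1)·(1) + (-1)·(1) + (1)·(1) + (-1)·(1) + (-1)·(-1) + (-1)·(1) + (1)·(1) + (1)·(1) + (-1)·(1) + (-1)·(-1) + (1)·(-1) + (1)·(1) = -1 + 1 + -1 + 1 + 1 + -1 + 1 + -1 + 1 + -1 + 1 + 1 + -1 + 1 + -1 + 1 = 2.
Rows 2 and 15 are not orthogonal (dot product = 2 ≠ 0), so H is not a Hadamard matrix.

(5,5) entry = 16; (2,15) entry = 2.


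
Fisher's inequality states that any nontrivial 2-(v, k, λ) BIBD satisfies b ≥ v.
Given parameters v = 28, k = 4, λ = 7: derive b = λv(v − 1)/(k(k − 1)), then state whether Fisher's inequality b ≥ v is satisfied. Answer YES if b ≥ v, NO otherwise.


r = λ(v − 1)/(k − 1) = 7·27/3 = 63.
b = vr/k = 28·63/4 = 441.
Fisher's inequality: b ≥ v ⇔ 441 ≥ 28? YES.

YES


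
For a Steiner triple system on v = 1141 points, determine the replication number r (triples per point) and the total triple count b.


An STS(v) is a 2-(v, 3, 1) BIBD: block size k = 3, λ = 1.
Replication: r(k − 1) = λ(v − 1) ⇒ r·2 = 1141 − 1 = 1140 ⇒ r = 570.
Block count: bk = vr ⇒ b·3 = 1141·570 = 650370 ⇒ b = 216790.

r = 570, b = 216790.


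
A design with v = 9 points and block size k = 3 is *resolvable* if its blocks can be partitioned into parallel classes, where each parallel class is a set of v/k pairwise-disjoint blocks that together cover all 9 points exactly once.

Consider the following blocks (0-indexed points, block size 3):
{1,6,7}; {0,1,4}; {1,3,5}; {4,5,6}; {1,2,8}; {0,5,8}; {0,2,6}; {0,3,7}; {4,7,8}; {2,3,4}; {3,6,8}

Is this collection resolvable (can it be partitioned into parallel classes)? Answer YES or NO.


v = 9, block size k = 3, number of blocks = 11.
For resolvability, blocks must partition into parallel classes of size v/k = 3.
Total blocks must therefore be a multiple of 3: 11 = 3·3 + 2 ⇒ not divisible ✗.
Resolvable? NO.

NO


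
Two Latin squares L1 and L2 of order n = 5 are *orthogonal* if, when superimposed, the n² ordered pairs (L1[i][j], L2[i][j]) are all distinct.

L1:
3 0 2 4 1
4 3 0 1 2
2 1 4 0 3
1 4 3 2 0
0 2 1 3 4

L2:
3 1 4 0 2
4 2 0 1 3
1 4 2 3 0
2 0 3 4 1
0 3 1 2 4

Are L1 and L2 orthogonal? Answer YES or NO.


Form the n² = 25 superimposed pairs (L1[i][j], L2[i][j]), row by row (rows and columns indexed from 0):
row 0: (3,3) (0,1) (2,4) (4,0) (1,2)
row 1: (4,4) (3,2) (0,0) (1,1) (2,3)
row 2: (2,1) (1,4) (4,2) (0,3) (3,0)
row 3: (1,2) (4,0) (3,3) (2,4) (0,1)
row 4: (0,0) (2,3) (1,1) (3,2) (4,4)
Orthogonality requires all 25 pairs distinct.
But the pair (1,2) repeats: cell (0,4) has L1 = 1, L2 = 2, and cell (3,0) has L1 = 1, L2 = 2.
A repeated pair means some other pair never occurs (only 15 distinct pairs out of 25), so the squares are not orthogonal.
Conclusion: NO.

NO


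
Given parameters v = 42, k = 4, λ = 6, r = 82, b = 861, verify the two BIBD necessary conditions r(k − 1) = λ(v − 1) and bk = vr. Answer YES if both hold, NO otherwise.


Condition (i): r(k − 1) = 82·3 = 246; λ(v − 1) = 6·41 = 246. Match? YES.
Condition (ii): bk = 861·4 = 3444; vr = 42·82 = 3444. Match? YES.
Both conditions hold? YES.

YES


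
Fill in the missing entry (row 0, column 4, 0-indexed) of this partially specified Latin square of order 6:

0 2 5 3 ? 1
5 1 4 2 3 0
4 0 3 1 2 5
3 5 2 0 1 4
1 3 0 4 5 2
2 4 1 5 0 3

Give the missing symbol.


Row 0 contains symbols [0, 1, 2, 3, 5] — missing [4].
Column 4 contains symbols [0, 1, 2, 3, 5] — missing [4].
The missing symbol must appear in both missing sets; intersection = [4].
Therefore the hidden value is 4.

Missing value = 4.


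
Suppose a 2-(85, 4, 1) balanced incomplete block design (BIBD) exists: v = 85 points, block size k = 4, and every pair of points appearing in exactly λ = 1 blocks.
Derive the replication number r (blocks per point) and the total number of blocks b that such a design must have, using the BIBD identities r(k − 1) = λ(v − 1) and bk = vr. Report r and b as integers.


Any 2-(v, k, λ) BIBD satisfies two necessary conditions:
  (i)  Each point sits in r blocks, and counting incidences through any fixed point gives r(k − 1) = λ(v − 1), so r = λ(v − 1)/(k − 1).
  (ii) Total incidences bk = vr, so b = vr/k.
Step 1: r = λ(v − 1)/(k − 1) = 1·(85 − 1)/(4 − 1) = 1·84/3 = 84/3 = 28.
Step 2: b = vr/k = 85·28/4 = 2380/4 = 595.
Check integrality: r = 28 ∈ Z ✓, b = 595 ∈ Z ✓.
(These identities are necessary conditions: they determine r and b for any design with these parameters, but do not by themselves prove that one exists.)

r = 28, b = 595.


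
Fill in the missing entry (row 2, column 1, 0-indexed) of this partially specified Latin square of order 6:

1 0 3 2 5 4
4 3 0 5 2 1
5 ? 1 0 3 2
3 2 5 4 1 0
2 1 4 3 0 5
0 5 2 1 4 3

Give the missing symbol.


Row 2 contains symbols [0, 1, 2, 3, 5] — missing [4].
Column 1 contains symbols [0, 1, 2, 3, 5] — missing [4].
The missing symbol must appear in both missing sets; intersection = [4].
Therefore the hidden value is 4.

Missing value = 4.


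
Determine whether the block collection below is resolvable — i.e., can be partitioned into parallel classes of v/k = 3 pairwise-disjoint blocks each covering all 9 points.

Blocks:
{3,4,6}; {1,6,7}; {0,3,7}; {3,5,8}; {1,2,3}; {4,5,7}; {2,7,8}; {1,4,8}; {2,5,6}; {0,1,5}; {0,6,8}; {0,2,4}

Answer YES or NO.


v = 9, block size k = 3, number of blocks = 12.
For resolvability, blocks must partition into parallel classes of size v/k = 3.
Total blocks must therefore be a multiple of 3: 12 = 3·4 + 0 ⇒ divisible ✓.
Greedy packing gives 4 candidate class(es). Each should be a full parallel class (size 3, covers all 9 points).
  Class 1 (3 blocks): {3,4,6}; {2,7,8}; {0,1,5}. Points covered: [0, 1, 2, 3, 4, 5, 6, 7, 8].
  Class 2 (3 blocks): {1,6,7}; {3,5,8}; {0,2,4}. Points covered: [0, 1, 2, 3, 4, 5, 6, 7, 8].
  Class 3 (3 blocks): {0,3,7}; {1,4,8}; {2,5,6}. Points covered: [0, 1, 2, 3, 4, 5, 6, 7, 8].
  Class 4 (3 blocks): {1,2,3}; {4,5,7}; {0,6,8}. Points covered: [0, 1, 2, 3, 4, 5, 6, 7, 8].
All classes full (size 3)? YES. All classes cover every point? YES.
Resolvable? YES.

YES


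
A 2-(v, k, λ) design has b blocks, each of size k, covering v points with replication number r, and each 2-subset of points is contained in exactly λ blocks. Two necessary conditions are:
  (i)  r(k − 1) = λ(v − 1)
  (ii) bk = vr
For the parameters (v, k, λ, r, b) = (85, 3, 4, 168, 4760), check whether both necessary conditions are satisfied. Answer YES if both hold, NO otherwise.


Condition (i): r(k − 1) = 168·2 = 336; λ(v − 1) = 4·84 = 336. Match? YES.
Condition (ii): bk = 4760·3 = 14280; vr = 85·168 = 14280. Match? YES.
Both conditions hold? YES.

YES


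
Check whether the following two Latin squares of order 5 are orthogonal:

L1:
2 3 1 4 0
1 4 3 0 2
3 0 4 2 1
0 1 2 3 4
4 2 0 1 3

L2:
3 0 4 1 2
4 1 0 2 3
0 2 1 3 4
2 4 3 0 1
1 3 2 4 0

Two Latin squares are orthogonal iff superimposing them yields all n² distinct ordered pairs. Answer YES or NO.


Form the n² = 25 superimposed pairs (L1[i][j], L2[i][j]), row by row (rows and columns indexed from 0):
row 0: (2,3) (3,0) (1,4) (4,1) (0,2)
row 1: (1,4) (4,1) (3,0) (0,2) (2,3)
row 2: (3,0) (0,2) (4,1) (2,3) (1,4)
row 3: (0,2) (1,4) (2,3) (3,0) (4,1)
row 4: (4,1) (2,3) (0,2) (1,4) (3,0)
Orthogonality requires all 25 pairs distinct.
But the pair (1,4) repeats: cell (0,2) has L1 = 1, L2 = 4, and cell (1,0) has L1 = 1, L2 = 4.
A repeated pair means some other pair never occurs (only 5 distinct pairs out of 25), so the squares are not orthogonal.
Conclusion: NO.

NO


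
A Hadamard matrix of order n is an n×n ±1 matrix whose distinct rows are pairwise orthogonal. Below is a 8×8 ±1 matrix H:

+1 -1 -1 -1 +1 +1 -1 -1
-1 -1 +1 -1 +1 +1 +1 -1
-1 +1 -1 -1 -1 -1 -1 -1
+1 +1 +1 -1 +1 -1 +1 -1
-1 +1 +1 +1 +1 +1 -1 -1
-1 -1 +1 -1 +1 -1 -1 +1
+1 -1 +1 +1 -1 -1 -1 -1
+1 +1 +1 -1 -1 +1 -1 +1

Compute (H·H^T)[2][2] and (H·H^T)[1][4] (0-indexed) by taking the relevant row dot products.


Row 1 of H: [-1, -1, 1, -1, 1, 1, 1, -1].
Row 2 of H: [-1, 1, -1, -1, -1, -1, -1, -1].
Row 4 of H: [-1, 1, 1, 1, 1, 1, -1, -1].
(H·H^T)[2][2] = Σ_j H[2][j]·H[2][j] = (-1)² + (1)² + (-1)² + (-1)² + (-1)² + (-1)² + (-1)² + (-1)² = 1 + 1 + 1 + 1 + 1 + 1 + 1 + 1 = 8.
(H·H^T)[1][4] = Σ_j H[1][j]·H[4][j] = (-1)·(-1) + (-1)·(1) + (1)·(1) + (-1)·(1) + (1)·(1) + (1)·(1) + (1)·(-1) + (-1)·(-1) = 1 + -1 + 1 + -1 + 1 + 1 + -1 + 1 = 2.
Rows 1 and 4 are not orthogonal (dot product = 2 ≠ 0), so H is not a Hadamard matrix.

(2,2) entry = 8; (1,4) entry = 2.


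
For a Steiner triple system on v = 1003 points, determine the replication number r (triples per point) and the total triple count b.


An STS(v) is a 2-(v, 3, 1) BIBD: block size k = 3, λ = 1.
Replication: r(k − 1) = λ(v − 1) ⇒ r·2 = 1003 − 1 = 1002 ⇒ r = 501.
Block count: bk = vr ⇒ b·3 = 1003·501 = 502503 ⇒ b = 167501.

r = 501, b = 167501.


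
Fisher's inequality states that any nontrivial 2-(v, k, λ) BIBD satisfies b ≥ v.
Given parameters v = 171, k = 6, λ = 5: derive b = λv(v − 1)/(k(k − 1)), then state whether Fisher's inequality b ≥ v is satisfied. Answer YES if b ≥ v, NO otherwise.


b = λv(v − 1)/(k(k − 1)) = 5·171·170/(6·5) = 145350/30 = 4845.
Compare with v = 171: b ≥ v, so Fisher's inequality holds.

YES


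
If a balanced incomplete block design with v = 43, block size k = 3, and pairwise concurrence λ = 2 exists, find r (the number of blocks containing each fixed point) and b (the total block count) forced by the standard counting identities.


Any 2-(v, k, λ) BIBD satisfies two necessary conditions:
  (i)  Each point sits in r blocks, and counting incidences through any fixed point gives r(k − 1) = λ(v − 1), so r = λ(v − 1)/(k − 1).
  (ii) Total incidences bk = vr, so b = vr/k.
Step 1: r = λ(v − 1)/(k − 1) = 2·(43 − 1)/(3 − 1) = 2·42/2 = 84/2 = 42.
Step 2: b = vr/k = 43·42/3 = 1806/3 = 602.
Check integrality: r = 42 ∈ Z ✓, b = 602 ∈ Z ✓.
(These identities are necessary conditions: they determine r and b for any design with these parameters, but do not by themselves prove that one exists.)

r = 42, b = 602.


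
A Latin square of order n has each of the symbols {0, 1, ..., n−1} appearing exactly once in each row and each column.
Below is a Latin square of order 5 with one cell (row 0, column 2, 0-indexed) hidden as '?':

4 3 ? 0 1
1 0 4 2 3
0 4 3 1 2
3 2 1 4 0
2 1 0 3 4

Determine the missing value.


Row 0 contains symbols [0, 1, 3, 4] — missing [2].
Column 2 contains symbols [0, 1, 3, 4] — missing [2].
The missing symbol must appear in both missing sets; intersection = [2].
Therefore the hidden value is 2.

Missing value = 2.


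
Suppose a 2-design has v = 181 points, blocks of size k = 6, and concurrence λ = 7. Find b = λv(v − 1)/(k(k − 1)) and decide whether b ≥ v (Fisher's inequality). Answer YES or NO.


r = λ(v − 1)/(k − 1) = 7·180/5 = 252.
b = vr/k = 181·252/6 = 7602.
Fisher's inequality: b ≥ v ⇔ 7602 ≥ 181? YES.

YES


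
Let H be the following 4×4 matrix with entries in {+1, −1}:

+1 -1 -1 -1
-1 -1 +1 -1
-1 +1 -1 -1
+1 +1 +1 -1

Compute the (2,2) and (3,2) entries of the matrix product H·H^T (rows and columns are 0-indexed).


Row 2 of H: [-1, 1, -1, -1].
Row 3 of H: [1, 1, 1, -1].
(H·H^T)[2][2] = Σ_j H[2][j]·H[2][j] = (-1)² + (1)² + (-1)² + (-1)² = 1 + 1 + 1 + 1 = 4.
(H·H^T)[3][2] = Σ_j H[3][j]·H[2][j] = (1)·(-1) + (1)·(1) + (1)·(-1) + (-1)·(-1) = -1 + 1 + -1 + 1 = 0.
So rows 3 and 2 are orthogonal; the diagonal entry equals n = 4.

(2,2) entry = 4; (3,2) entry = 0.


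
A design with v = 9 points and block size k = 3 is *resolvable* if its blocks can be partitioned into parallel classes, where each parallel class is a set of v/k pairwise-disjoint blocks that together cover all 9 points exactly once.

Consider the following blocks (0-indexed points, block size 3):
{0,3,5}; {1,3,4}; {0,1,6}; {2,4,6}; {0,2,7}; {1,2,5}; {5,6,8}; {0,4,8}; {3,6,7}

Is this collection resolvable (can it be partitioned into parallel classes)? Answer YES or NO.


v = 9, block size k = 3, number of blocks = 9.
For resolvability, blocks must partition into parallel classes of size v/k = 3.
Total blocks must therefore be a multiple of 3: 9 = 3·3 + 0 ⇒ divisible ✓.
Consider block {0,3,5}. The only other block(s) in the collection disjoint from it are {2,4,6} — just 1 block(s). Any parallel class containing {0,3,5} would need 2 other blocks each disjoint from it, so no parallel class of size 3 can contain {0,3,5}.
Since every block must belong to some parallel class in a resolution, the collection cannot be partitioned into parallel classes.
Resolvable? NO.

NO


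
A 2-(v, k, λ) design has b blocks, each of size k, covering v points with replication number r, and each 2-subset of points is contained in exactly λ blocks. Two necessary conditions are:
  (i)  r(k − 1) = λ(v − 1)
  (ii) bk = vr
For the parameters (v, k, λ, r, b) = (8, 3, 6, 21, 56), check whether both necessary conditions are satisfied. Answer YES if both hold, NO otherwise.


Condition (i): r(k − 1) = 21·2 = 42; λ(v − 1) = 6·7 = 42. Match? YES.
Condition (ii): bk = 56·3 = 168; vr = 8·21 = 168. Match? YES.
Both conditions hold? YES.

YES


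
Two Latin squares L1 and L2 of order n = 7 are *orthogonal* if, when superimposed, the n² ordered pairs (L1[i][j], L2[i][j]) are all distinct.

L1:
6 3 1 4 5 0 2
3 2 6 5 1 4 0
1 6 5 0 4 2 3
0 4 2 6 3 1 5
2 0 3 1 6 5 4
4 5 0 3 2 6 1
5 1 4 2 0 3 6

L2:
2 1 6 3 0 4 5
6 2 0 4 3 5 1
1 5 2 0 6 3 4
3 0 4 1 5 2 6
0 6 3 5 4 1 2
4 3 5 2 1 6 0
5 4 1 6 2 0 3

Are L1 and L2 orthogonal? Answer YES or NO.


Form the n² = 49 superimposed pairs (L1[i][j], L2[i][j]), row by row (rows and columns indexed from 0):
row 0: (6,2) (3,1) (1,6) (4,3) (5,0) (0,4) (2,5)
row 1: (3,6) (2,2) (6,0) (5,4) (1,3) (4,5) (0,1)
row 2: (1,1) (6,5) (5,2) (0,0) (4,6) (2,3) (3,4)
row 3: (0,3) (4,0) (2,4) (6,1) (3,5) (1,2) (5,6)
row 4: (2,0) (0,6) (3,3) (1,5) (6,4) (5,1) (4,2)
row 5: (4,4) (5,3) (0,5) (3,2) (2,1) (6,6) (1,0)
row 6: (5,5) (1,4) (4,1) (2,6) (0,2) (3,0) (6,3)
Orthogonality requires all 49 pairs distinct.
Check by first coordinate: for each symbol s of L1, list the L2 entries in the n cells where L1 = s; they must all differ.
  L1 = 0: L2 entries (in reading order) 4, 1, 0, 3, 6, 5, 2 — all 7 distinct ✓
  L1 = 1: L2 entries (in reading order) 6, 3, 1, 2, 5, 0, 4 — all 7 distinct ✓
  L1 = 2: L2 entries (in reading order) 5, 2, 3, 4, 0, 1, 6 — all 7 distinct ✓
  L1 = 3: L2 entries (in reading order) 1, 6, 4, 5, 3, 2, 0 — all 7 distinct ✓
  L1 = 4: L2 entries (in reading order) 3, 5, 6, 0, 2, 4, 1 — all 7 distinct ✓
  L1 = 5: L2 entries (in reading order) 0, 4, 2, 6, 1, 3, 5 — all 7 distinct ✓
  L1 = 6: L2 entries (in reading order) 2, 0, 5, 1, 4, 6, 3 — all 7 distinct ✓
Every symbol of L1 meets every symbol of L2 exactly once, so all 49 pairs are distinct (49 of 49).
Conclusion: YES.

YES


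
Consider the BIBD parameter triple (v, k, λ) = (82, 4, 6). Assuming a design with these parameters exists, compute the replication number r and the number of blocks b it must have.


Any 2-(v, k, λ) BIBD satisfies two necessary conditions:
  (i)  Each point sits in r blocks, and counting incidences through any fixed point gives r(k − 1) = λ(v − 1), so r = λ(v − 1)/(k − 1).
  (ii) Total incidences bk = vr, so b = vr/k.
Step 1: r = λ(v − 1)/(k − 1) = 6·(82 − 1)/(4 − 1) = 6·81/3 = 486/3 = 162.
Step 2: b = vr/k = 82·162/4 = 13284/4 = 3321.
Check integrality: r = 162 ∈ Z ✓, b = 3321 ∈ Z ✓.
(These identities are necessary conditions: they determine r and b for any design with these parameters, but do not by themselves prove that one exists.)

r = 162, b = 3321.


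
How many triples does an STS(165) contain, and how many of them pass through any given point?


An STS(v) is a 2-(v, 3, 1) BIBD: block size k = 3, λ = 1.
Replication: r(k − 1) = λ(v − 1) ⇒ r·2 = 165 − 1 = 164 ⇒ r = 82.
Block count: bk = vr ⇒ b·3 = 165·82 = 13530 ⇒ b = 4510.
(Check via b = v(v − 1)/6 = 165·164/6 = 27060/6 = 4510.)

r = 82, b = 4510.


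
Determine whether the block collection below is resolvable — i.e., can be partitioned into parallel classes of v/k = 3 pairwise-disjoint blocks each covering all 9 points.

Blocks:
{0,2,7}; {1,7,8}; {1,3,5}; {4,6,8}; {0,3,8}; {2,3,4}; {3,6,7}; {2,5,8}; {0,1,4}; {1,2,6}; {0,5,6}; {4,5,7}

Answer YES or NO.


v = 9, block size k = 3, number of blocks = 12.
For resolvability, blocks must partition into parallel classes of size v/k = 3.
Total blocks must therefore be a multiple of 3: 12 = 3·4 + 0 ⇒ divisible ✓.
Greedy packing gives 4 candidate class(es). Each should be a full parallel class (size 3, covers all 9 points).
  Class 1 (3 blocks): {0,2,7}; {1,3,5}; {4,6,8}. Points covered: [0, 1, 2, 3, 4, 5, 6, 7, 8].
  Class 2 (3 blocks): {1,7,8}; {2,3,4}; {0,5,6}. Points covered: [0, 1, 2, 3, 4, 5, 6, 7, 8].
  Class 3 (3 blocks): {0,3,8}; {1,2,6}; {4,5,7}. Points covered: [0, 1, 2, 3, 4, 5, 6, 7, 8].
  Class 4 (3 blocks): {3,6,7}; {2,5,8}; {0,1,4}. Points covered: [0, 1, 2, 3, 4, 5, 6, 7, 8].
All classes full (size 3)? YES. All classes cover every point? YES.
Resolvable? YES.

YES


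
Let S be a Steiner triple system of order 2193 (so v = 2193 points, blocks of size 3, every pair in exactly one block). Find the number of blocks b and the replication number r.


An STS(v) is a 2-(v, 3, 1) BIBD: block size k = 3, λ = 1.
Replication: r(k − 1) = λ(v − 1) ⇒ r·2 = 2193 − 1 = 2192 ⇒ r = 1096.
Block count: b = v(v − 1)/6 = 2193·2192/6 = 4807056/6 = 801176.
(Check via bk = vr: 801176·3 = 2403528 = 2193·1096 = 2403528 ✓.)

r = 1096, b = 801176.


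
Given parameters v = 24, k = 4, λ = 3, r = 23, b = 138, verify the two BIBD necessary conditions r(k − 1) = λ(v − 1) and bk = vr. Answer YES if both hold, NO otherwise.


Condition (i): r(k − 1) = 23·3 = 69; λ(v − 1) = 3·23 = 69. Match? YES.
Condition (ii): bk = 138·4 = 552; vr = 24·23 = 552. Match? YES.
Both conditions hold? YES.

YES


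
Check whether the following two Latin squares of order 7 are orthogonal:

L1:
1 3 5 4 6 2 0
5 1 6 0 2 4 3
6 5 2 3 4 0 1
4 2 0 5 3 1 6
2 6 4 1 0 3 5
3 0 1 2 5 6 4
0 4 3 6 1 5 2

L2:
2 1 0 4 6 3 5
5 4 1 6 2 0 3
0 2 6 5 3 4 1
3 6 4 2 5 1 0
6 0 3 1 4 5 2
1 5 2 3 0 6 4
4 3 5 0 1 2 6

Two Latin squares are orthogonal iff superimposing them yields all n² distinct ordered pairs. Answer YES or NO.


Form the n² = 49 superimposed pairs (L1[i][j], L2[i][j]), row by row (rows and columns indexed from 0):
row 0: (1,2) (3,1) (5,0) (4,4) (6,6) (2,3) (0,5)
row 1: (5,5) (1,4) (6,1) (0,6) (2,2) (4,0) (3,3)
row 2: (6,0) (5,2) (2,6) (3,5) (4,3) (0,4) (1,1)
row 3: (4,3) (2,6) (0,4) (5,2) (3,5) (1,1) (6,0)
row 4: (2,6) (6,0) (4,3) (1,1) (0,4) (3,5) (5,2)
row 5: (3,1) (0,5) (1,2) (2,3) (5,0) (6,6) (4,4)
row 6: (0,4) (4,3) (3,5) (6,0) (1,1) (5,2) (2,6)
Orthogonality requires all 49 pairs distinct.
But the pair (4,3) repeats: cell (2,4) has L1 = 4, L2 = 3, and cell (3,0) has L1 = 4, L2 = 3.
A repeated pair means some other pair never occurs (only 21 distinct pairs out of 49), so the squares are not orthogonal.
Conclusion: NO.

NO


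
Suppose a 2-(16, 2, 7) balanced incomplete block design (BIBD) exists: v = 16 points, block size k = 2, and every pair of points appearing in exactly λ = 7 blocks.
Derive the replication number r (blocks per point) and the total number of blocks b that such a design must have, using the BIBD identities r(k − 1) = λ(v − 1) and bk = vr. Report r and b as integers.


Any 2-(v, k, λ) BIBD satisfies two necessary conditions:
  (i)  Each point sits in r blocks, and counting incidences through any fixed point gives r(k − 1) = λ(v − 1), so r = λ(v − 1)/(k − 1).
  (ii) Total incidences bk = vr, so b = vr/k.
Step 1: r = λ(v − 1)/(k − 1) = 7·(16 − 1)/(2 − 1) = 7·15/1 = 105/1 = 105.
Step 2: b = vr/k = 16·105/2 = 1680/2 = 840.
Check integrality: r = 105 ∈ Z ✓, b = 840 ∈ Z ✓.
(These identities are necessary conditions: they determine r and b for any design with these parameters, but do not by themselves prove that one exists.)

r = 105, b = 840.


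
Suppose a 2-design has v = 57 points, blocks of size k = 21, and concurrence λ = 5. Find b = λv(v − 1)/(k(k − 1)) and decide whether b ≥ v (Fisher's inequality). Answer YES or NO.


b = λv(v − 1)/(k(k − 1)) = 5·57·56/(21·20) = 15960/420 = 38.
Compare with v = 57: b < v, so Fisher's inequality fails.

NO


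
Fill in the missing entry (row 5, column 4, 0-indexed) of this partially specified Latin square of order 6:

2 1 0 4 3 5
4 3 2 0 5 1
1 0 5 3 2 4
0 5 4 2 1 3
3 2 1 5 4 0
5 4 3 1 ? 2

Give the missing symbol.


Row 5 contains symbols [1, 2, 3, 4, 5] — missing [0].
Column 4 contains symbols [1, 2, 3, 4, 5] — missing [0].
The missing symbol must appear in both missing sets; intersection = [0].
Therefore the hidden value is 0.

Missing value = 0.


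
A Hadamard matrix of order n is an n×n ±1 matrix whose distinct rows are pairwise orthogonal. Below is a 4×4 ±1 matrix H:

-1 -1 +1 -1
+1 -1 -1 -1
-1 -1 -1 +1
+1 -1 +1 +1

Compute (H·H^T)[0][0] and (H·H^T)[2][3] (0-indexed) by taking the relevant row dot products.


Row 0 of H: [-1, -1, 1, -1].
Row 2 of H: [-1, -1, -1, 1].
Row 3 of H: [1, -1, 1, 1].
(H·H^T)[0][0] = Σ_j H[0][j]·H[0][j] = (-1)² + (-1)² + (1)² + (-1)² = 1 + 1 + 1 + 1 = 4.
(H·H^T)[2][3] = Σ_j H[2][j]·H[3][j] = (-1)·(1) + (-1)·(-1) + (-1)·(1) + (1)·(1) = -1 + 1 + -1 + 1 = 0.
So rows 2 and 3 are orthogonal; the diagonal entry equals n = 4.

(0,0) entry = 4; (2,3) entry = 0.


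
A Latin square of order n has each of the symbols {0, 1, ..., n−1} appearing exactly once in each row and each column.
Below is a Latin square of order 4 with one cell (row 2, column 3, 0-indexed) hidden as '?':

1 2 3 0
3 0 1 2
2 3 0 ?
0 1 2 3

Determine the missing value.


Row 2 contains symbols [0, 2, 3] — missing [1].
Column 3 contains symbols [0, 2, 3] — missing [1].
The missing symbol must appear in both missing sets; intersection = [1].
Therefore the hidden value is 1.

Missing value = 1.


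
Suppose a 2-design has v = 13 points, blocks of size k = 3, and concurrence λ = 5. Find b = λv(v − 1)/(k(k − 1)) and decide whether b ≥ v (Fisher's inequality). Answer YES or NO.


r = λ(v − 1)/(k − 1) = 5·12/2 = 30.
b = vr/k = 13·30/3 = 130.
Fisher's inequality: b ≥ v ⇔ 130 ≥ 13? YES.

YES


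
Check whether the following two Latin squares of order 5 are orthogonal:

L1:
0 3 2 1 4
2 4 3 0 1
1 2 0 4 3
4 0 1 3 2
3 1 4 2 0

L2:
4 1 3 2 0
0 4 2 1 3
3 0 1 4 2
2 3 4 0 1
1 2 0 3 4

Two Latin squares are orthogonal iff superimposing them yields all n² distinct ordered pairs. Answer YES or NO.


Form the n² = 25 superimposed pairs (L1[i][j], L2[i][j]), row by row (rows and columns indexed from 0):
row 0: (0,4) (3,1) (2,3) (1,2) (4,0)
row 1: (2,0) (4,4) (3,2) (0,1) (1,3)
row 2: (1,3) (2,0) (0,1) (4,4) (3,2)
row 3: (4,2) (0,3) (1,4) (3,0) (2,1)
row 4: (3,1) (1,2) (4,0) (2,3) (0,4)
Orthogonality requires all 25 pairs distinct.
But the pair (1,3) repeats: cell (1,4) has L1 = 1, L2 = 3, and cell (2,0) has L1 = 1, L2 = 3.
A repeated pair means some other pair never occurs (only 15 distinct pairs out of 25), so the squares are not orthogonal.
Conclusion: NO.

NO


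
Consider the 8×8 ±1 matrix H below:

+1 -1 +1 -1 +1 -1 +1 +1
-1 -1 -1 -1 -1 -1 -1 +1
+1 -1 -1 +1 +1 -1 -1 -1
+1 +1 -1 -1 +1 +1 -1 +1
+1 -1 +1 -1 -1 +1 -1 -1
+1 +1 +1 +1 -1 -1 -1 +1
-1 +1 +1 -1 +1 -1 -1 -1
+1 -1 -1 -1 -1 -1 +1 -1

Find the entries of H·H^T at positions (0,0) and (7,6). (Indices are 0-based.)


Row 0 of H: [1, -1, 1, -1, 1, -1, 1, 1].
Row 6 of H: [-1, 1, 1, -1, 1, -1, -1, -1].
Row 7 of H: [1, -1, -1, -1, -1, -1, 1, -1].
(H·H^T)[0][0] = Σ_j H[0][j]·H[0][j] = (1)² + (-1)² + (1)² + (-1)² + (1)² + (-1)² + (1)² + (1)² = 1 + 1 + 1 + 1 + 1 + 1 + 1 + 1 = 8.
(H·H^T)[7][6] = Σ_j H[7][j]·H[6][j] = (1)·(-1) + (-1)·(1) + (-1)·(1) + (-1)·(-1) + (-1)·(1) + (-1)·(-1) + (1)·(-1) + (-1)·(-1) = -1 + -1 + -1 + 1 + -1 + 1 + -1 + 1 = -2.
Rows 7 and 6 are not orthogonal (dot product = -2 ≠ 0), so H is not a Hadamard matrix.

(0,0) entry = 8; (7,6) entry = -2.


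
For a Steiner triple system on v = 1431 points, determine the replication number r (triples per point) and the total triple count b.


An STS(v) is a 2-(v, 3, 1) BIBD: block size k = 3, λ = 1.
Replication: r(k − 1) = λ(v − 1) ⇒ r·2 = 1431 − 1 = 1430 ⇒ r = 715.
Block count: bk = vr ⇒ b·3 = 1431·715 = 1023165 ⇒ b = 341055.
(Check via b = v(v − 1)/6 = 1431·1430/6 = 2046330/6 = 341055.)

r = 715, b = 341055.


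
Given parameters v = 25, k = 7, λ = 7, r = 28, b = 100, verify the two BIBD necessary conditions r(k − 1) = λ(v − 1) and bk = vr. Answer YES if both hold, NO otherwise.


Condition (i): r(k − 1) = 28·6 = 168; λ(v − 1) = 7·24 = 168. Match? YES.
Condition (ii): bk = 100·7 = 700; vr = 25·28 = 700. Match? YES.
Both conditions hold? YES.

YES


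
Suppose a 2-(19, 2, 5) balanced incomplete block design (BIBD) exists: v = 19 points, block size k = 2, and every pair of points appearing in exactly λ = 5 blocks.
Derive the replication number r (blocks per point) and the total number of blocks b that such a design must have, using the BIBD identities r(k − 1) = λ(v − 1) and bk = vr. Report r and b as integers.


Any 2-(v, k, λ) BIBD satisfies two necessary conditions:
  (i)  Each point sits in r blocks, and counting incidences through any fixed point gives r(k − 1) = λ(v − 1), so r = λ(v − 1)/(k − 1).
  (ii) Total incidences bk = vr, so b = vr/k.
Step 1: r = λ(v − 1)/(k − 1) = 5·(19 − 1)/(2 − 1) = 5·18/1 = 90/1 = 90.
Step 2: b = vr/k = 19·90/2 = 1710/2 = 855.
Check integrality: r = 90 ∈ Z ✓, b = 855 ∈ Z ✓.
(These identities are necessary conditions: they determine r and b for any design with these parameters, but do not by themselves prove that one exists.)

r = 90, b = 855.


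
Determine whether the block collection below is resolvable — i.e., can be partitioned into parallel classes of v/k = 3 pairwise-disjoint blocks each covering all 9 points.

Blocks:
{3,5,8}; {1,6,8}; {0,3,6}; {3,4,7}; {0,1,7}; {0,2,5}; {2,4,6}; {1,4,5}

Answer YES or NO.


v = 9, block size k = 3, number of blocks = 8.
For resolvability, blocks must partition into parallel classes of size v/k = 3.
Total blocks must therefore be a multiple of 3: 8 = 3·2 + 2 ⇒ not divisible ✗.
Resolvable? NO.

NO


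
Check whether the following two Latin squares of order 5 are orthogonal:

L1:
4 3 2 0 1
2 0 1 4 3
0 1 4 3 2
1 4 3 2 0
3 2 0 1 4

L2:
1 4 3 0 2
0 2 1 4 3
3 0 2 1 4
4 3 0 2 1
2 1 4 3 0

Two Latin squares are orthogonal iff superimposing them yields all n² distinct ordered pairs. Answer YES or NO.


Form the n² = 25 superimposed pairs (L1[i][j], L2[i][j]), row by row (rows and columns indexed from 0):
row 0: (4,1) (3,4) (2,3) (0,0) (1,2)
row 1: (2,0) (0,2) (1,1) (4,4) (3,3)
row 2: (0,3) (1,0) (4,2) (3,1) (2,4)
row 3: (1,4) (4,3) (3,0) (2,2) (0,1)
row 4: (3,2) (2,1) (0,4) (1,3) (4,0)
Orthogonality requires all 25 pairs distinct.
Check by first coordinate: for each symbol s of L1, list the L2 entries in the n cells where L1 = s; they must all differ.
  L1 = 0: L2 entries (in reading order) 0, 2, 3, 1, 4 — all 5 distinct ✓
  L1 = 1: L2 entries (in reading order) 2, 1, 0, 4, 3 — all 5 distinct ✓
  L1 = 2: L2 entries (in reading order) 3, 0, 4, 2, 1 — all 5 distinct ✓
  L1 = 3: L2 entries (in reading order) 4, 3, 1, 0, 2 — all 5 distinct ✓
  L1 = 4: L2 entries (in reading order) 1, 4, 2, 3, 0 — all 5 distinct ✓
Every symbol of L1 meets every symbol of L2 exactly once, so all 25 pairs are distinct (25 of 25).
Conclusion: YES.

YES


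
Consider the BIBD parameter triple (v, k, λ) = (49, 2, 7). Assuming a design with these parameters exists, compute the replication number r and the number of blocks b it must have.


Any 2-(v, k, λ) BIBD satisfies two necessary conditions:
  (i)  Each point sits in r blocks, and counting incidences through any fixed point gives r(k − 1) = λ(v − 1), so r = λ(v − 1)/(k − 1).
  (ii) Total incidences bk = vr, so b = vr/k.
Step 1: r = λ(v − 1)/(k − 1) = 7·(49 − 1)/(2 − 1) = 7·48/1 = 336/1 = 336.
Step 2: b = vr/k = 49·336/2 = 16464/2 = 8232.
Check integrality: r = 336 ∈ Z ✓, b = 8232 ∈ Z ✓.
(These identities are necessary conditions: they determine r and b for any design with these parameters, but do not by themselves prove that one exists.)

r = 336, b = 8232.


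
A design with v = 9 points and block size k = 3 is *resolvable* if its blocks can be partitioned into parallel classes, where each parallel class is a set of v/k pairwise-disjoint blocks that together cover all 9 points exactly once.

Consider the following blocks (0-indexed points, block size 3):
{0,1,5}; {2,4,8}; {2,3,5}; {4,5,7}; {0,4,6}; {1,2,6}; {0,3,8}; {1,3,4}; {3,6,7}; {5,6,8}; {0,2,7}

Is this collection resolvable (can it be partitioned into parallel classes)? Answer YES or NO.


v = 9, block size k = 3, number of blocks = 11.
For resolvability, blocks must partition into parallel classes of size v/k = 3.
Total blocks must therefore be a multiple of 3: 11 = 3·3 + 2 ⇒ not divisible ✗.
Resolvable? NO.

NO


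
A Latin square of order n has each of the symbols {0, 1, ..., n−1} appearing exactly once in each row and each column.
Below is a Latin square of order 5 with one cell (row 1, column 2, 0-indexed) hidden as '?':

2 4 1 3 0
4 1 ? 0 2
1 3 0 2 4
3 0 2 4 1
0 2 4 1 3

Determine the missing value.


Row 1 contains symbols [0, 1, 2, 4] — missing [3].
Column 2 contains symbols [0, 1, 2, 4] — missing [3].
The missing symbol must appear in both missing sets; intersection = [3].
Therefore the hidden value is 3.

Missing value = 3.


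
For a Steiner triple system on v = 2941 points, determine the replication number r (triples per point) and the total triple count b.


An STS(v) is a 2-(v, 3, 1) BIBD: block size k = 3, λ = 1.
Replication: r(k − 1) = λ(v − 1) ⇒ r·2 = 2941 − 1 = 2940 ⇒ r = 1470.
Block count: b = v(v − 1)/6 = 2941·2940/6 = 8646540/6 = 1441090.
(Check via bk = vr: 1441090·3 = 4323270 = 2941·1470 = 4323270 ✓.)

r = 1470, b = 1441090.


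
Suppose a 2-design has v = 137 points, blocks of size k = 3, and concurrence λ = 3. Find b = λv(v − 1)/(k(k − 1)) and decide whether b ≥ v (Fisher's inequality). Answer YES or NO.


b = λv(v − 1)/(k(k − 1)) = 3·137·136/(3·2) = 55896/6 = 9316.
Compare with v = 137: b ≥ v, so Fisher's inequality holds.

YES


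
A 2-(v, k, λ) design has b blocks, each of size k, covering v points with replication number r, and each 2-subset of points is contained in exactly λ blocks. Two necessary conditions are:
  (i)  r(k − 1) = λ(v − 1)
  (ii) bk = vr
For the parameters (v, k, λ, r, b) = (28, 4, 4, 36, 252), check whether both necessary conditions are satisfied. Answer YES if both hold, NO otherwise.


Condition (i): r(k − 1) = 36·3 = 108; λ(v − 1) = 4·27 = 108. Match? YES.
Condition (ii): bk = 252·4 = 1008; vr = 28·36 = 1008. Match? YES.
Both conditions hold? YES.

YES


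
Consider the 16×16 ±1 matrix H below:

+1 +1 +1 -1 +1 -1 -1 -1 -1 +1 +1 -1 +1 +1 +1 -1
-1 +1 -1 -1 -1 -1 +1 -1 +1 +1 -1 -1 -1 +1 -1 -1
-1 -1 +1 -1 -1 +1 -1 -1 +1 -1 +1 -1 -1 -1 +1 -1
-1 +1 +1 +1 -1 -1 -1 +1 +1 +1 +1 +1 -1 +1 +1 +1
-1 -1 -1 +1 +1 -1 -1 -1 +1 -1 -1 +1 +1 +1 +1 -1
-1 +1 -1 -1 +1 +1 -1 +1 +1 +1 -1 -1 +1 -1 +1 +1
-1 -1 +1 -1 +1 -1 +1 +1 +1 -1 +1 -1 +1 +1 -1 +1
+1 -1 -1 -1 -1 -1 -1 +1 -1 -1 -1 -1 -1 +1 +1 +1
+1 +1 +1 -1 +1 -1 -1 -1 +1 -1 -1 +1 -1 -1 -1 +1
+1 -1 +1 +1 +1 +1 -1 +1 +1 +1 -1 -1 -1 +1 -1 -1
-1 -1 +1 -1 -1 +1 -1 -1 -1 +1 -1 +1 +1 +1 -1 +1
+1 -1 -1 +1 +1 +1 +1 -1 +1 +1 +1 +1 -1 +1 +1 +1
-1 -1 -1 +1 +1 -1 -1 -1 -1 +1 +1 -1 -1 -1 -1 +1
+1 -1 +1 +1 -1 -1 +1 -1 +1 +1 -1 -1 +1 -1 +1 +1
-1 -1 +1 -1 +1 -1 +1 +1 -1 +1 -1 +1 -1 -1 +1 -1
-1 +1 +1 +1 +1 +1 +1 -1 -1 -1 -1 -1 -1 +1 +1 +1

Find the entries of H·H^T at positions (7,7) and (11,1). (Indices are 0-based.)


Row 1 of H: [-1, 1, -1, -1, -1, -1, 1, -1, 1, 1, -1, -1, -1, 1, -1, -1].
Row 7 of H: [1, -1, -1, -1, -1, -1, -1, 1, -1, -1, -1, -1, -1, 1, 1, 1].
Row 11 of H: [1, -1, -1, 1, 1, 1, 1, -1, 1, 1, 1, 1, -1, 1, 1, 1].
(H·H^T)[7][7] = Σ_j H[7][j]·H[7][j] = (1)² + (-1)² + (-1)² + (-1)² + (-1)² + (-1)² + (-1)² + (1)² + (-1)² + (-1)² + (-1)² + (-1)² + (-1)² + (1)² + (1)² + (1)² = 1 + 1 + 1 + 1 + 1 + 1 + 1 + 1 + 1 + 1 + 1 + 1 + 1 + 1 + 1 + 1 = 16.
(H·H^T)[11][1] = Σ_j H[11][j]·H[1][j] = (1)·(-1) + (-1)·(1) + (-1)·(-1) + (1)·(-1) + (1)·(-1) + (1)·(-1) + (1)·(1) + (-1)·(-1) + (1)·(1) + (1)·(1) + (1)·(-1) + (1)·(-1) + (-1)·(-1) + (1)·(1) + (1)·(-1) + (1)·(-1) = -1 + -1 + 1 + -1 + -1 + -1 + 1 + 1 + 1 + 1 + -1 + -1 + 1 + 1 + -1 + -1 = -2.
Rows 11 and 1 are not orthogonal (dot product = -2 ≠ 0), so H is not a Hadamard matrix.

(7,7) entry = 16; (11,1) entry = -2.


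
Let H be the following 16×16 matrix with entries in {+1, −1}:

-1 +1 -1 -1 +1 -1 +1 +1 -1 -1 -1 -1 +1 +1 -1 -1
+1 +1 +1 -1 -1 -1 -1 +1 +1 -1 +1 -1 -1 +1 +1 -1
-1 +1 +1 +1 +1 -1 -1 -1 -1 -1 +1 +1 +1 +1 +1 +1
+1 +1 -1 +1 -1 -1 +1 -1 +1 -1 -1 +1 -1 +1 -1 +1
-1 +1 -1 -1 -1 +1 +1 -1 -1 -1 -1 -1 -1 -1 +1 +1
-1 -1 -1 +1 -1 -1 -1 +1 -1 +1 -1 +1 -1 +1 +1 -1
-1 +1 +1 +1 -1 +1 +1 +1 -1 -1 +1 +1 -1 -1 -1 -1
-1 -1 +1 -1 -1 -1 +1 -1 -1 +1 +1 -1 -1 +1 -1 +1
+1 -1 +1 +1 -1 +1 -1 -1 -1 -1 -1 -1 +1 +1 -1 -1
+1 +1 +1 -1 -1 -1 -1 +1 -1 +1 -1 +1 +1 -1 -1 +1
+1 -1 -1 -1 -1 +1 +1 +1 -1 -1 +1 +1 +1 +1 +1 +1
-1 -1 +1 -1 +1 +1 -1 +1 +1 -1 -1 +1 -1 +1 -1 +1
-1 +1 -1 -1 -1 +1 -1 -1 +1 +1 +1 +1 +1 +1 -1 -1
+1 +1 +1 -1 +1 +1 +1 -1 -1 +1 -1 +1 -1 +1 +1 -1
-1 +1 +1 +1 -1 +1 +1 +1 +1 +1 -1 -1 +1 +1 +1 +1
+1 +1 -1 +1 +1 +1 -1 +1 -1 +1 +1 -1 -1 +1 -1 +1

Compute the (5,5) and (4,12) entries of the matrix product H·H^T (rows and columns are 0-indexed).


Row 4 of H: [-1, 1, -1, -1, -1, 1, 1, -1, -1, -1, -1, -1, -1, -1, 1, 1].
Row 5 of H: [-1, -1, -1, 1, -1, -1, -1, 1, -1, 1, -1, 1, -1, 1, 1, -1].
Row 12 of H: [-1, 1, -1, -1, -1, 1, -1, -1, 1, 1, 1, 1, 1, 1, -1, -1].
(H·H^T)[5][5] = Σ_j H[5][j]·H[5][j] = (-1)² + (-1)² + (-1)² + (1)² + (-1)² + (-1)² + (-1)² + (1)² + (-1)² + (1)² + (-1)² + (1)² + (-1)² + (1)² + (1)² + (-1)² = 1 + 1 + 1 + 1 + 1 + 1 + 1 + 1 + 1 + 1 + 1 + 1 + 1 + 1 + 1 + 1 = 16.
(H·H^T)[4][12] = Σ_j H[4][j]·H[12][j] = (-1)·(-1) + (1)·(1) + (-1)·(-1) + (-1)·(-1) + (-1)·(-1) + (1)·(1) + (1)·(-1) + (-1)·(-1) + (-1)·(1) + (-1)·(1) + (-1)·(1) + (-1)·(1) + (-1)·(1) + (-1)·(1) + (1)·(-1) + (1)·(-1) = 1 + 1 + 1 + 1 + 1 + 1 + -1 + 1 + -1 + -1 + -1 + -1 + -1 + -1 + -1 + -1 = -2.
Rows 4 and 12 are not orthogonal (dot product = -2 ≠ 0), so H is not a Hadamard matrix.

(5,5) entry = 16; (4,12) entry = -2.
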